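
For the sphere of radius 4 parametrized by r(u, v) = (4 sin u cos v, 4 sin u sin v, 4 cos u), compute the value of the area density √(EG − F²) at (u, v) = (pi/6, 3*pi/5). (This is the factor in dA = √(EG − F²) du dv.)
√(EG − F²)|_{(pi/6, 3*pi/5)} = 8

E = 16, F = 0, G = 16*sin(u)^2, so EG − F² = 256*sin(u)^2. Taking the positive square root: √(EG − F²) = 16*Abs(sin(u)). At (u, v) = (pi/6, 3*pi/5): 8.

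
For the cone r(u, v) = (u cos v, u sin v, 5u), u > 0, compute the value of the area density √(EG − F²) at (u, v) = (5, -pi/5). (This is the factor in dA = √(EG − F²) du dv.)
√(EG − F²)|_{(5, -pi/5)} = 5*sqrt(26)

E = 26, F = 0, G = u^2, so EG − F² = 26*u^2. Taking the positive square root: √(EG − F²) = sqrt(26)*Abs(u). At (u, v) = (5, -pi/5): 5*sqrt(26).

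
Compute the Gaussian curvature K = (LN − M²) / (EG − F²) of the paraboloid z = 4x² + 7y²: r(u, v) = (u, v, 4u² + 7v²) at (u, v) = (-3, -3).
K = 112/5480281

Coefficients of the first fundamental form: E = 64*u^2 + 1, F = 112*u*v, G = 196*v^2 + 1.
Coefficients of the second fundamental form: L = 8/sqrt(64*u^2 + 196*v^2 + 1), M = 0, N = 14/sqrt(64*u^2 + 196*v^2 + 1).
Assemble K = (LN − M²)/(EG − F²) = 112/(4096*u^4 + 25088*u^2*v^2 + 128*u^2 + 38416*v^4 + 392*v^2 + 1). At (u, v) = (-3, -3): K = 112/5480281.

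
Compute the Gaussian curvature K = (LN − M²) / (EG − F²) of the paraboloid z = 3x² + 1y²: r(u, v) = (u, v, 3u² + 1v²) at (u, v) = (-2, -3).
K = 12/32761

Coefficients of the first fundamental form: E = 36*u^2 + 1, F = 12*u*v, G = 4*v^2 + 1.
Coefficients of the second fundamental form: L = 6/sqrt(36*u^2 + 4*v^2 + 1), M = 0, N = 2/sqrt(36*u^2 + 4*v^2 + 1).
Assemble K = (LN − M²)/(EG − F²) = 12/(1296*u^4 + 288*u^2*v^2 + 72*u^2 + 16*v^4 + 8*v^2 + 1). At (u, v) = (-2, -3): K = 12/32761.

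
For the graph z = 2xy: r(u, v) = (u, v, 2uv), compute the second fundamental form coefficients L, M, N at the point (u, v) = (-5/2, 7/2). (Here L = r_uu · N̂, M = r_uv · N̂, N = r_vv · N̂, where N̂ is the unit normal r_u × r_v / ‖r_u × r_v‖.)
L = 0;  M = 2*sqrt(3)/15;  N = 0

Compute the unit normal N̂(u, v) = (-2*v/sqrt(4*u^2 + 4*v^2 + 1), -2*u/sqrt(4*u^2 + 4*v^2 + 1), 1/sqrt(4*u^2 + 4*v^2 + 1)), and the second partials r_uu, r_uv, r_vv. Take dot products:
  L(u, v) = r_uu · N̂ = 0,
  M(u, v) = r_uv · N̂ = 2/sqrt(4*u^2 + 4*v^2 + 1),
  N(u, v) = r_vv · N̂ = 0.
Evaluating at (u, v) = (-5/2, 7/2):
  L = 0, M = 2*sqrt(3)/15, N = 0.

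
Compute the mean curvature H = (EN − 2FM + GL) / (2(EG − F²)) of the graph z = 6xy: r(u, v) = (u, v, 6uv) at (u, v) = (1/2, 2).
H = -54*sqrt(154)/5929

With E = 36*v^2 + 1, F = 36*u*v, G = 36*u^2 + 1, L = 0, M = 6/sqrt(36*u^2 + 36*v^2 + 1), N = 0, assemble
  H = (EN − 2FM + GL) / (2(EG − F²)) = -216*u*v/(36*u^2 + 36*v^2 + 1)^(3/2).
At (u, v) = (1/2, 2): H = -54*sqrt(154)/5929.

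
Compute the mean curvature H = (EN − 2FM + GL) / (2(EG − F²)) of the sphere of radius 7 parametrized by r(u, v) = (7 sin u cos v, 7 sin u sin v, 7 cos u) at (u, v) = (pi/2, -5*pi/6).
H = -1/7

With E = 49, F = 0, G = 49*sin(u)^2, L = -7*sin(u)/Abs(sin(u)), M = 0, N = -7*sin(u)^3/Abs(sin(u)), assemble
  H = (EN − 2FM + GL) / (2(EG − F²)) = -sin(u)/(7*Abs(sin(u))).
At (u, v) = (pi/2, -5*pi/6): H = -1/7.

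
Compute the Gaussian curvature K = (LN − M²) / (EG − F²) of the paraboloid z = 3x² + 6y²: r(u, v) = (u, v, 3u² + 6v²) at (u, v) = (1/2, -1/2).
K = 18/529

Coefficients of the first fundamental form: E = 36*u^2 + 1, F = 72*u*v, G = 144*v^2 + 1.
Coefficients of the second fundamental form: L = 6/sqrt(36*u^2 + 144*v^2 + 1), M = 0, N = 12/sqrt(36*u^2 + 144*v^2 + 1).
Assemble K = (LN − M²)/(EG − F²) = 72/(1296*u^4 + 10368*u^2*v^2 + 72*u^2 + 20736*v^4 + 288*v^2 + 1). At (u, v) = (1/2, -1/2): K = 18/529.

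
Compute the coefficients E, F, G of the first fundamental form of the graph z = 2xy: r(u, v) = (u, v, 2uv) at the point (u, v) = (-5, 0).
E = 1;  F = 0;  G = 101

Partials: r_u = (1, 0, 2*v), r_v = (0, 1, 2*u). As functions of (u, v):
  E = r_u · r_u = 4*v^2 + 1,
  F = r_u · r_v = 4*u*v,
  G = r_v · r_v = 4*u^2 + 1.
Evaluating at (u, v) = (-5, 0): E = 1, F = 0, G = 101.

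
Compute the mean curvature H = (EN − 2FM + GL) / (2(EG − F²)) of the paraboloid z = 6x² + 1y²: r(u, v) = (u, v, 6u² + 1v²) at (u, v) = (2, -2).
H = 679*sqrt(593)/351649

With E = 144*u^2 + 1, F = 24*u*v, G = 4*v^2 + 1, L = 12/sqrt(144*u^2 + 4*v^2 + 1), M = 0, N = 2/sqrt(144*u^2 + 4*v^2 + 1), assemble
  H = (EN − 2FM + GL) / (2(EG − F²)) = (144*u^2 + 24*v^2 + 7)/(144*u^2 + 4*v^2 + 1)^(3/2).
At (u, v) = (2, -2): H = 679*sqrt(593)/351649.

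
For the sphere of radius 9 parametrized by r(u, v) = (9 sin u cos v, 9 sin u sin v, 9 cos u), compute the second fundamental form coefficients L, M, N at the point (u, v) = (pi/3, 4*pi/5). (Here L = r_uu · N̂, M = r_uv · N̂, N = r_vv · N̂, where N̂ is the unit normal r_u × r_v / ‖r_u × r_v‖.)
L = -9;  M = 0;  N = -27/4

Compute the unit normal N̂(u, v) = (sin(u)^2*cos(v)/Abs(sin(u)), sin(u)^2*sin(v)/Abs(sin(u)), sin(2*u)/(2*Abs(sin(u)))), and the second partials r_uu, r_uv, r_vv. Take dot products:
  L(u, v) = r_uu · N̂ = -9*sin(u)/Abs(sin(u)),
  M(u, v) = r_uv · N̂ = 0,
  N(u, v) = r_vv · N̂ = -9*sin(u)^3/Abs(sin(u)).
Evaluating at (u, v) = (pi/3, 4*pi/5):
  L = -9, M = 0, N = -27/4.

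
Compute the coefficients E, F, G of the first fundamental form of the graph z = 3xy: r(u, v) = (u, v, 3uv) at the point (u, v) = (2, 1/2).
E = 13/4;  F = 9;  G = 37

Partials: r_u = (1, 0, 3*v), r_v = (0, 1, 3*u). As functions of (u, v):
  E = r_u · r_u = 9*v^2 + 1,
  F = r_u · r_v = 9*u*v,
  G = r_v · r_v = 9*u^2 + 1.
Evaluating at (u, v) = (2, 1/2): E = 13/4, F = 9, G = 37.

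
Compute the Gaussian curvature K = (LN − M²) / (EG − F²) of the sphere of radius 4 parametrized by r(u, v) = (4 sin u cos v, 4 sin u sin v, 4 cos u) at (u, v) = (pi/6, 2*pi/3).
K = 1/16

Coefficients of the first fundamental form: E = 16, F = 0, G = 16*sin(u)^2.
Coefficients of the second fundamental form: L = -4*sin(u)/Abs(sin(u)), M = 0, N = -4*sin(u)^3/Abs(sin(u)).
Assemble K = (LN − M²)/(EG − F²) = 1/16. At (u, v) = (pi/6, 2*pi/3): K = 1/16.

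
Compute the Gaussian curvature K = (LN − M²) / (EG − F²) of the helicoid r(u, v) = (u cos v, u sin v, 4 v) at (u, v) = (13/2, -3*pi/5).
K = -256/54289

Coefficients of the first fundamental form: E = 1, F = 0, G = u^2 + 16.
Coefficients of the second fundamental form: L = 0, M = -4/sqrt(u^2 + 16), N = 0.
Assemble K = (LN − M²)/(EG − F²) = -16/(u^2 + 16)^2. At (u, v) = (13/2, -3*pi/5): K = -256/54289.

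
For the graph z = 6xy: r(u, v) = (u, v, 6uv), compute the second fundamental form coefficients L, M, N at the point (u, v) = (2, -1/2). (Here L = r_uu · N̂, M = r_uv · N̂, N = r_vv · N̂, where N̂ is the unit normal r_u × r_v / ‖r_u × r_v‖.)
L = 0;  M = 3*sqrt(154)/77;  N = 0

Compute the unit normal N̂(u, v) = (-6*v/sqrt(36*u^2 + 36*v^2 + 1), -6*u/sqrt(36*u^2 + 36*v^2 + 1), 1/sqrt(36*u^2 + 36*v^2 + 1)), and the second partials r_uu, r_uv, r_vv. Take dot products:
  L(u, v) = r_uu · N̂ = 0,
  M(u, v) = r_uv · N̂ = 6/sqrt(36*u^2 + 36*v^2 + 1),
  N(u, v) = r_vv · N̂ = 0.
Evaluating at (u, v) = (2, -1/2):
  L = 0, M = 3*sqrt(154)/77, N = 0.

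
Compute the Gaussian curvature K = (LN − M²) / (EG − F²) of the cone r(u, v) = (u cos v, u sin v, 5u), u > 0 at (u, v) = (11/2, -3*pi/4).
K = 0

Coefficients of the first fundamental form: E = 26, F = 0, G = u^2.
Coefficients of the second fundamental form: L = 0, M = 0, N = 5*sqrt(26)*u^2/(26*Abs(u)).
Assemble K = (LN − M²)/(EG − F²) = 0. At (u, v) = (11/2, -3*pi/4): K = 0.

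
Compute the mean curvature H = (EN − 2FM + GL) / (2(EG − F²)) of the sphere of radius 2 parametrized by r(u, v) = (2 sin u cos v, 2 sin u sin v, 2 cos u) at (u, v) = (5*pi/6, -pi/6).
H = -1/2

With E = 4, F = 0, G = 4*sin(u)^2, L = -2*sin(u)/Abs(sin(u)), M = 0, N = -2*sin(u)^3/Abs(sin(u)), assemble
  H = (EN − 2FM + GL) / (2(EG − F²)) = -sin(u)/(2*Abs(sin(u))).
At (u, v) = (5*pi/6, -pi/6): H = -1/2.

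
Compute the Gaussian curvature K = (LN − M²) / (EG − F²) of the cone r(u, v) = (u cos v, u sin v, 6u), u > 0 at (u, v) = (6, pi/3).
K = 0

Coefficients of the first fundamental form: E = 37, F = 0, G = u^2.
Coefficients of the second fundamental form: L = 0, M = 0, N = 6*sqrt(37)*u^2/(37*Abs(u)).
Assemble K = (LN − M²)/(EG − F²) = 0. At (u, v) = (6, pi/3): K = 0.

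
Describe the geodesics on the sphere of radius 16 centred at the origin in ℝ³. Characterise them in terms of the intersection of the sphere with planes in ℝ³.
Geodesics on the sphere of radius 16 are great circles — circles of radius 16 obtained as the intersection of the sphere with planes through the origin (the centre of the sphere).

A curve α(t) of nonzero constant speed on the sphere of radius 16 is a geodesic iff its acceleration α̈ is everywhere normal to the surface, i.e. parallel to the radial vector α(t). Then d/dt(α × α̇) = α̇ × α̇ + α × α̈ = 0, so α × α̇ is a constant vector n ≠ 0 and α(t) · n = 0 for all t: α lies in the plane through the origin with normal n. The intersection of that plane with the sphere is a circle of radius 16 (a great circle). Conversely, a great circle traversed at constant speed has centripetal acceleration pointing at the origin, hence normal to the sphere, so every great circle is a geodesic.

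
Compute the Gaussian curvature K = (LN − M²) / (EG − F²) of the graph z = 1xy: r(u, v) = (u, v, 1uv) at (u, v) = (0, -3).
K = -1/100

Coefficients of the first fundamental form: E = v^2 + 1, F = u*v, G = u^2 + 1.
Coefficients of the second fundamental form: L = 0, M = 1/sqrt(u^2 + v^2 + 1), N = 0.
Assemble K = (LN − M²)/(EG − F²) = 1/((u^2*v^2 - (u^2 + 1)*(v^2 + 1))*(u^2 + v^2 + 1)). At (u, v) = (0, -3): K = -1/100.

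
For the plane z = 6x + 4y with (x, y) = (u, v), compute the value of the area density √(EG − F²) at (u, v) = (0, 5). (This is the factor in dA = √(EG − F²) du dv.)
√(EG − F²)|_{(0, 5)} = sqrt(53)

E = 37, F = 24, G = 17, so EG − F² = 53. Taking the positive square root: √(EG − F²) = sqrt(53). At (u, v) = (0, 5): sqrt(53).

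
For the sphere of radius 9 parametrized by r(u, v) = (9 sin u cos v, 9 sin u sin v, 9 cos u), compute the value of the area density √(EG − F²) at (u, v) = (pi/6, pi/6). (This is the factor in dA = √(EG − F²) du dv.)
√(EG − F²)|_{(pi/6, pi/6)} = 81/2

E = 81, F = 0, G = 81*sin(u)^2, so EG − F² = 6561*sin(u)^2. Taking the positive square root: √(EG − F²) = 81*Abs(sin(u)). At (u, v) = (pi/6, pi/6): 81/2.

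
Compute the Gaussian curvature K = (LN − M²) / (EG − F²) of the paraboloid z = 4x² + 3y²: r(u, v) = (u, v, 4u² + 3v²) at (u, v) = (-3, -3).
K = 48/811801

Coefficients of the first fundamental form: E = 64*u^2 + 1, F = 48*u*v, G = 36*v^2 + 1.
Coefficients of the second fundamental form: L = 8/sqrt(64*u^2 + 36*v^2 + 1), M = 0, N = 6/sqrt(64*u^2 + 36*v^2 + 1).
Assemble K = (LN − M²)/(EG − F²) = 48/(4096*u^4 + 4608*u^2*v^2 + 128*u^2 + 1296*v^4 + 72*v^2 + 1). At (u, v) = (-3, -3): K = 48/811801.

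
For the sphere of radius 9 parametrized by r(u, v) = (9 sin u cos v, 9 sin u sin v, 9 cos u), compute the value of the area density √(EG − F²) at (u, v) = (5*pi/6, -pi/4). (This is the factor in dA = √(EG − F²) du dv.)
√(EG − F²)|_{(5*pi/6, -pi/4)} = 81/2

E = 81, F = 0, G = 81*sin(u)^2, so EG − F² = 6561*sin(u)^2. Taking the positive square root: √(EG − F²) = 81*Abs(sin(u)). At (u, v) = (5*pi/6, -pi/4): 81/2.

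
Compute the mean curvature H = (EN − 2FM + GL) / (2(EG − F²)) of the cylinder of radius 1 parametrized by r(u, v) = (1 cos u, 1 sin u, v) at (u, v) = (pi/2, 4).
H = -1/2

With E = 1, F = 0, G = 1, L = -1, M = 0, N = 0, assemble
  H = (EN − 2FM + GL) / (2(EG − F²)) = -1/2.
At (u, v) = (pi/2, 4): H = -1/2.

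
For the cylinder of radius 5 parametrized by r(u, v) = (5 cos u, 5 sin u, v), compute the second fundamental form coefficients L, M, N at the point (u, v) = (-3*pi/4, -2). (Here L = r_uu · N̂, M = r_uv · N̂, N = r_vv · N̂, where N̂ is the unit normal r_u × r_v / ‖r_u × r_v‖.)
L = -5;  M = 0;  N = 0

Compute the unit normal N̂(u, v) = (cos(u), sin(u), 0), and the second partials r_uu, r_uv, r_vv. Take dot products:
  L(u, v) = r_uu · N̂ = -5,
  M(u, v) = r_uv · N̂ = 0,
  N(u, v) = r_vv · N̂ = 0.
Evaluating at (u, v) = (-3*pi/4, -2):
  L = -5, M = 0, N = 0.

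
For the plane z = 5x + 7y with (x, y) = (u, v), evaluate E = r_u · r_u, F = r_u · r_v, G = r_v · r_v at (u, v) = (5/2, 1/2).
E = 26;  F = 35;  G = 50

Partials: r_u = (1, 0, 5), r_v = (0, 1, 7). As functions of (u, v):
  E = r_u · r_u = 26,
  F = r_u · r_v = 35,
  G = r_v · r_v = 50.
Evaluating at (u, v) = (5/2, 1/2): E = 26, F = 35, G = 50.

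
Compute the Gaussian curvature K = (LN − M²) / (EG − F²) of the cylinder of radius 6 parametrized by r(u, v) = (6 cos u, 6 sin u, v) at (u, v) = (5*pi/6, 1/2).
K = 0

Coefficients of the first fundamental form: E = 36, F = 0, G = 1.
Coefficients of the second fundamental form: L = -6, M = 0, N = 0.
Assemble K = (LN − M²)/(EG − F²) = 0. At (u, v) = (5*pi/6, 1/2): K = 0.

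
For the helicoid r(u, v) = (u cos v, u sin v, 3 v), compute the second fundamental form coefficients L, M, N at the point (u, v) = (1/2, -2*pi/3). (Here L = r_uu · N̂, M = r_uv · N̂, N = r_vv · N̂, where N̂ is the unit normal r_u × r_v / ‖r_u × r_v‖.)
L = 0;  M = -6*sqrt(37)/37;  N = 0

Compute the unit normal N̂(u, v) = (3*sin(v)/sqrt(u^2 + 9), -3*cos(v)/sqrt(u^2 + 9), u/sqrt(u^2 + 9)), and the second partials r_uu, r_uv, r_vv. Take dot products:
  L(u, v) = r_uu · N̂ = 0,
  M(u, v) = r_uv · N̂ = -3/sqrt(u^2 + 9),
  N(u, v) = r_vv · N̂ = 0.
Evaluating at (u, v) = (1/2, -2*pi/3):
  L = 0, M = -6*sqrt(37)/37, N = 0.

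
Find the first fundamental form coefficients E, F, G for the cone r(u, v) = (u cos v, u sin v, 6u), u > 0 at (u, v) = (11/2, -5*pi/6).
E = 37;  F = 0;  G = 121/4

Partials: r_u = (cos(v), sin(v), 6), r_v = (-u*sin(v), u*cos(v), 0). As functions of (u, v):
  E = r_u · r_u = 37,
  F = r_u · r_v = 0,
  G = r_v · r_v = u^2.
Evaluating at (u, v) = (11/2, -5*pi/6): E = 37, F = 0, G = 121/4.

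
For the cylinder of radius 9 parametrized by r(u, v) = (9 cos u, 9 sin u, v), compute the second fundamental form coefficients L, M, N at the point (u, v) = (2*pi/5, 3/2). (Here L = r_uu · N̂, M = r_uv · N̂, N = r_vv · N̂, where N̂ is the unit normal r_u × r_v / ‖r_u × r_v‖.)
L = -9;  M = 0;  N = 0

Compute the unit normal N̂(u, v) = (cos(u), sin(u), 0), and the second partials r_uu, r_uv, r_vv. Take dot products:
  L(u, v) = r_uu · N̂ = -9,
  M(u, v) = r_uv · N̂ = 0,
  N(u, v) = r_vv · N̂ = 0.
Evaluating at (u, v) = (2*pi/5, 3/2):
  L = -9, M = 0, N = 0.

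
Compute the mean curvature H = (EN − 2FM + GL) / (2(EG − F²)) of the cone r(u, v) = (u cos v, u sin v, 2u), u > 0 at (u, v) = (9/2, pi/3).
H = 2*sqrt(5)/45

With E = 5, F = 0, G = u^2, L = 0, M = 0, N = 2*sqrt(5)*u^2/(5*Abs(u)), assemble
  H = (EN − 2FM + GL) / (2(EG − F²)) = sqrt(5)/(5*Abs(u)).
At (u, v) = (9/2, pi/3): H = 2*sqrt(5)/45.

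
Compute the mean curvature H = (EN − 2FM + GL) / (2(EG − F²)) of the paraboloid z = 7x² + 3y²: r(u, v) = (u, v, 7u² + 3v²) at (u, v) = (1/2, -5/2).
H = 1732*sqrt(11)/15125

With E = 196*u^2 + 1, F = 84*u*v, G = 36*v^2 + 1, L = 14/sqrt(196*u^2 + 36*v^2 + 1), M = 0, N = 6/sqrt(196*u^2 + 36*v^2 + 1), assemble
  H = (EN − 2FM + GL) / (2(EG − F²)) = 2*(294*u^2 + 126*v^2 + 5)/(196*u^2 + 36*v^2 + 1)^(3/2).
At (u, v) = (1/2, -5/2): H = 1732*sqrt(11)/15125.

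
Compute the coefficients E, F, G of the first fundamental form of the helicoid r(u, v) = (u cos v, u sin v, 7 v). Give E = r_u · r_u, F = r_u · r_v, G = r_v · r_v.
E = 1;  F = 0;  G = u^2 + 49

Compute partials: r_u = (cos(v), sin(v), 0), r_v = (-u*sin(v), u*cos(v), 7). Then
  E = r_u · r_u = 1,
  F = r_u · r_v = 0,
  G = r_v · r_v = u^2 + 49.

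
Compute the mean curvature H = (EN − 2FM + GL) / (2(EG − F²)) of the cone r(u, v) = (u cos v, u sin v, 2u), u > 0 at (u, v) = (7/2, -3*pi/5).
H = 2*sqrt(5)/35

With E = 5, F = 0, G = u^2, L = 0, M = 0, N = 2*sqrt(5)*u^2/(5*Abs(u)), assemble
  H = (EN − 2FM + GL) / (2(EG − F²)) = sqrt(5)/(5*Abs(u)).
At (u, v) = (7/2, -3*pi/5): H = 2*sqrt(5)/35.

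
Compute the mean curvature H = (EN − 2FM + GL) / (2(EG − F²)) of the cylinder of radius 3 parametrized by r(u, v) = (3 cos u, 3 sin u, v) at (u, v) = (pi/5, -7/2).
H = -1/6

With E = 9, F = 0, G = 1, L = -3, M = 0, N = 0, assemble
  H = (EN − 2FM + GL) / (2(EG − F²)) = -1/6.
At (u, v) = (pi/5, -7/2): H = -1/6.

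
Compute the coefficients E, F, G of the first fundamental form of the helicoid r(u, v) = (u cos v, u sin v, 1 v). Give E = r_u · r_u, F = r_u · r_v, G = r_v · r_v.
E = 1;  F = 0;  G = u^2 + 1

Compute partials: r_u = (cos(v), sin(v), 0), r_v = (-u*sin(v), u*cos(v), 1). Then
  E = r_u · r_u = 1,
  F = r_u · r_v = 0,
  G = r_v · r_v = u^2 + 1.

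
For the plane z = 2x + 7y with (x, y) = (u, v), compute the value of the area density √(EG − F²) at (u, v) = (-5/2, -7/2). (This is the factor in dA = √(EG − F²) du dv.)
√(EG − F²)|_{(-5/2, -7/2)} = 3*sqrt(6)

E = 5, F = 14, G = 50, so EG − F² = 54. Taking the positive square root: √(EG − F²) = 3*sqrt(6). At (u, v) = (-5/2, -7/2): 3*sqrt(6).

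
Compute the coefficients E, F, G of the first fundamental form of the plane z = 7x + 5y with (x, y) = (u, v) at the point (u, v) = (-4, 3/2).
E = 50;  F = 35;  G = 26

Partials: r_u = (1, 0, 7), r_v = (0, 1, 5). As functions of (u, v):
  E = r_u · r_u = 50,
  F = r_u · r_v = 35,
  G = r_v · r_v = 26.
Evaluating at (u, v) = (-4, 3/2): E = 50, F = 35, G = 26.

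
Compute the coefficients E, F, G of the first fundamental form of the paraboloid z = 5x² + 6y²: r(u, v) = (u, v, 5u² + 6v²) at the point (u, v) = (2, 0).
E = 401;  F = 0;  G = 1

Partials: r_u = (1, 0, 10*u), r_v = (0, 1, 12*v). As functions of (u, v):
  E = r_u · r_u = 100*u^2 + 1,
  F = r_u · r_v = 120*u*v,
  G = r_v · r_v = 144*v^2 + 1.
Evaluating at (u, v) = (2, 0): E = 401, F = 0, G = 1.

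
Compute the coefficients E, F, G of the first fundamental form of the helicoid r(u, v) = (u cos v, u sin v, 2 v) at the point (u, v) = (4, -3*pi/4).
E = 1;  F = 0;  G = 20

Partials: r_u = (cos(v), sin(v), 0), r_v = (-u*sin(v), u*cos(v), 2). As functions of (u, v):
  E = r_u · r_u = 1,
  F = r_u · r_v = 0,
  G = r_v · r_v = u^2 + 4.
Evaluating at (u, v) = (4, -3*pi/4): E = 1, F = 0, G = 20.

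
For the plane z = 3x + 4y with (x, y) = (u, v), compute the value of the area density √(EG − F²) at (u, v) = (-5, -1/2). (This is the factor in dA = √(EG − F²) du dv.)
√(EG − F²)|_{(-5, -1/2)} = sqrt(26)

E = 10, F = 12, G = 17, so EG − F² = 26. Taking the positive square root: √(EG − F²) = sqrt(26). At (u, v) = (-5, -1/2): sqrt(26).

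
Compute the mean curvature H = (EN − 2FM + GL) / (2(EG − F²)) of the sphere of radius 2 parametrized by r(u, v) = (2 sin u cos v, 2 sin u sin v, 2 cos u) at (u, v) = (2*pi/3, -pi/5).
H = -1/2

With E = 4, F = 0, G = 4*sin(u)^2, L = -2*sin(u)/Abs(sin(u)), M = 0, N = -2*sin(u)^3/Abs(sin(u)), assemble
  H = (EN − 2FM + GL) / (2(EG − F²)) = -sin(u)/(2*Abs(sin(u))).
At (u, v) = (2*pi/3, -pi/5): H = -1/2.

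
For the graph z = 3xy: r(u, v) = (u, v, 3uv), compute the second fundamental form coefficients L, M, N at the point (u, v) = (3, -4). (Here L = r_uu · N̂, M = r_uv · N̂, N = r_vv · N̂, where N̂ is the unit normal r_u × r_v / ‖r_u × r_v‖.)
L = 0;  M = 3*sqrt(226)/226;  N = 0

Compute the unit normal N̂(u, v) = (-3*v/sqrt(9*u^2 + 9*v^2 + 1), -3*u/sqrt(9*u^2 + 9*v^2 + 1), 1/sqrt(9*u^2 + 9*v^2 + 1)), and the second partials r_uu, r_uv, r_vv. Take dot products:
  L(u, v) = r_uu · N̂ = 0,
  M(u, v) = r_uv · N̂ = 3/sqrt(9*u^2 + 9*v^2 + 1),
  N(u, v) = r_vv · N̂ = 0.
Evaluating at (u, v) = (3, -4):
  L = 0, M = 3*sqrt(226)/226, N = 0.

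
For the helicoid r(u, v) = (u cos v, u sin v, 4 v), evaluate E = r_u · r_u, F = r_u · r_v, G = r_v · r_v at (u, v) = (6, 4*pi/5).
E = 1;  F = 0;  G = 52

Partials: r_u = (cos(v), sin(v), 0), r_v = (-u*sin(v), u*cos(v), 4). As functions of (u, v):
  E = r_u · r_u = 1,
  F = r_u · r_v = 0,
  G = r_v · r_v = u^2 + 16.
Evaluating at (u, v) = (6, 4*pi/5): E = 1, F = 0, G = 52.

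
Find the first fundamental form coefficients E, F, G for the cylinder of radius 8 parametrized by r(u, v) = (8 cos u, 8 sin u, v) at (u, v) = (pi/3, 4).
E = 64;  F = 0;  G = 1

Partials: r_u = (-8*sin(u), 8*cos(u), 0), r_v = (0, 0, 1). As functions of (u, v):
  E = r_u · r_u = 64,
  F = r_u · r_v = 0,
  G = r_v · r_v = 1.
Evaluating at (u, v) = (pi/3, 4): E = 64, F = 0, G = 1.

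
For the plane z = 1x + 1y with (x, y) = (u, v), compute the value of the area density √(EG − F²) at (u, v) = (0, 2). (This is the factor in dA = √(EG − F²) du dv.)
√(EG − F²)|_{(0, 2)} = sqrt(3)

E = 2, F = 1, G = 2, so EG − F² = 3. Taking the positive square root: √(EG − F²) = sqrt(3). At (u, v) = (0, 2): sqrt(3).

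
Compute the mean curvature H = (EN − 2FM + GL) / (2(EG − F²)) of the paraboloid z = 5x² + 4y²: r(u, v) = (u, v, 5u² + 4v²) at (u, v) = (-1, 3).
H = 3289*sqrt(677)/458329

With E = 100*u^2 + 1, F = 80*u*v, G = 64*v^2 + 1, L = 10/sqrt(100*u^2 + 64*v^2 + 1), M = 0, N = 8/sqrt(100*u^2 + 64*v^2 + 1), assemble
  H = (EN − 2FM + GL) / (2(EG − F²)) = (400*u^2 + 320*v^2 + 9)/(100*u^2 + 64*v^2 + 1)^(3/2).
At (u, v) = (-1, 3): H = 3289*sqrt(677)/458329.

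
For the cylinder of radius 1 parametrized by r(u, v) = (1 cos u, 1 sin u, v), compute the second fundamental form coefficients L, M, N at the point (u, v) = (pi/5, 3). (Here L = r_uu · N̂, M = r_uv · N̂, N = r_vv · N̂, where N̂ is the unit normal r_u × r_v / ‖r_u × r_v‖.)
L = -1;  M = 0;  N = 0

Compute the unit normal N̂(u, v) = (cos(u), sin(u), 0), and the second partials r_uu, r_uv, r_vv. Take dot products:
  L(u, v) = r_uu · N̂ = -1,
  M(u, v) = r_uv · N̂ = 0,
  N(u, v) = r_vv · N̂ = 0.
Evaluating at (u, v) = (pi/5, 3):
  L = -1, M = 0, N = 0.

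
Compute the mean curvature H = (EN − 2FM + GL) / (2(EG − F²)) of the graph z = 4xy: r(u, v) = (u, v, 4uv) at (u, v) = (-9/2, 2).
H = 576*sqrt(389)/151321

With E = 16*v^2 + 1, F = 16*u*v, G = 16*u^2 + 1, L = 0, M = 4/sqrt(16*u^2 + 16*v^2 + 1), N = 0, assemble
  H = (EN − 2FM + GL) / (2(EG − F²)) = -64*u*v/(16*u^2 + 16*v^2 + 1)^(3/2).
At (u, v) = (-9/2, 2): H = 576*sqrt(389)/151321.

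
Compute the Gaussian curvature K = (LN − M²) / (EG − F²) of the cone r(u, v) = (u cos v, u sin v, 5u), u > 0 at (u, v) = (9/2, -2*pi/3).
K = 0

Coefficients of the first fundamental form: E = 26, F = 0, G = u^2.
Coefficients of the second fundamental form: L = 0, M = 0, N = 5*sqrt(26)*u^2/(26*Abs(u)).
Assemble K = (LN − M²)/(EG − F²) = 0. At (u, v) = (9/2, -2*pi/3): K = 0.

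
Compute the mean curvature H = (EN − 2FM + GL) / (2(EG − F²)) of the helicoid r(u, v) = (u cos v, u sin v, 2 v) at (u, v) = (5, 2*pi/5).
H = 0

With E = 1, F = 0, G = u^2 + 4, L = 0, M = -2/sqrt(u^2 + 4), N = 0, assemble
  H = (EN − 2FM + GL) / (2(EG − F²)) = 0.
At (u, v) = (5, 2*pi/5): H = 0.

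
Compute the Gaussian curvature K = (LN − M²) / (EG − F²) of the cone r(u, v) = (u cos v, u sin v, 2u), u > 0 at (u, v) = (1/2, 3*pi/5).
K = 0

Coefficients of the first fundamental form: E = 5, F = 0, G = u^2.
Coefficients of the second fundamental form: L = 0, M = 0, N = 2*sqrt(5)*u^2/(5*Abs(u)).
Assemble K = (LN − M²)/(EG − F²) = 0. At (u, v) = (1/2, 3*pi/5): K = 0.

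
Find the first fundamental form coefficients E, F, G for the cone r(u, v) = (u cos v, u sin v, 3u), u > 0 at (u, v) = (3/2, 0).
E = 10;  F = 0;  G = 9/4

Partials: r_u = (cos(v), sin(v), 3), r_v = (-u*sin(v), u*cos(v), 0). As functions of (u, v):
  E = r_u · r_u = 10,
  F = r_u · r_v = 0,
  G = r_v · r_v = u^2.
Evaluating at (u, v) = (3/2, 0): E = 10, F = 0, G = 9/4.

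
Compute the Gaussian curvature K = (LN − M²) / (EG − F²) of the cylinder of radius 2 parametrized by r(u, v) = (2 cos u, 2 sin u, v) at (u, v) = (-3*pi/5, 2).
K = 0

Coefficients of the first fundamental form: E = 4, F = 0, G = 1.
Coefficients of the second fundamental form: L = -2, M = 0, N = 0.
Assemble K = (LN − M²)/(EG − F²) = 0. At (u, v) = (-3*pi/5, 2): K = 0.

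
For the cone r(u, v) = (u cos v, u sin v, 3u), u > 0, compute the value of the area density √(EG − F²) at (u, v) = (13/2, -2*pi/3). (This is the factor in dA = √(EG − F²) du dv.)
√(EG − F²)|_{(13/2, -2*pi/3)} = 13*sqrt(10)/2

E = 10, F = 0, G = u^2, so EG − F² = 10*u^2. Taking the positive square root: √(EG − F²) = sqrt(10)*Abs(u). At (u, v) = (13/2, -2*pi/3): 13*sqrt(10)/2.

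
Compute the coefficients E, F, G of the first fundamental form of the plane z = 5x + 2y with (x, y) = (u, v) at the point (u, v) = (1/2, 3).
E = 26;  F = 10;  G = 5

Partials: r_u = (1, 0, 5), r_v = (0, 1, 2). As functions of (u, v):
  E = r_u · r_u = 26,
  F = r_u · r_v = 10,
  G = r_v · r_v = 5.
Evaluating at (u, v) = (1/2, 3): E = 26, F = 10, G = 5.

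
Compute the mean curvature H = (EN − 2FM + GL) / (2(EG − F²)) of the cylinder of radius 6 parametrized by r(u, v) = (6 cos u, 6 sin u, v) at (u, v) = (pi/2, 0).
H = -1/12

With E = 36, F = 0, G = 1, L = -6, M = 0, N = 0, assemble
  H = (EN − 2FM + GL) / (2(EG − F²)) = -1/12.
At (u, v) = (pi/2, 0): H = -1/12.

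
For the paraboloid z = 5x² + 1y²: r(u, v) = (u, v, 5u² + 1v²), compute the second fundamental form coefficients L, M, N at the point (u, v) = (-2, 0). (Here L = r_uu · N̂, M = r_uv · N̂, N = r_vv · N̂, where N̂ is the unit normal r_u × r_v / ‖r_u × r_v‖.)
L = 10*sqrt(401)/401;  M = 0;  N = 2*sqrt(401)/401

Compute the unit normal N̂(u, v) = (-10*u/sqrt(100*u^2 + 4*v^2 + 1), -2*v/sqrt(100*u^2 + 4*v^2 + 1), 1/sqrt(100*u^2 + 4*v^2 + 1)), and the second partials r_uu, r_uv, r_vv. Take dot products:
  L(u, v) = r_uu · N̂ = 10/sqrt(100*u^2 + 4*v^2 + 1),
  M(u, v) = r_uv · N̂ = 0,
  N(u, v) = r_vv · N̂ = 2/sqrt(100*u^2 + 4*v^2 + 1).
Evaluating at (u, v) = (-2, 0):
  L = 10*sqrt(401)/401, M = 0, N = 2*sqrt(401)/401.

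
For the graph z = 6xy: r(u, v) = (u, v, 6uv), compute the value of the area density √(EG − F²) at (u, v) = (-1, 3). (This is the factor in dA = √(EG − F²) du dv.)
√(EG − F²)|_{(-1, 3)} = 19

E = 36*v^2 + 1, F = 36*u*v, G = 36*u^2 + 1, so EG − F² = 36*u^2 + 36*v^2 + 1. Taking the positive square root: √(EG − F²) = sqrt(36*u^2 + 36*v^2 + 1). At (u, v) = (-1, 3): 19.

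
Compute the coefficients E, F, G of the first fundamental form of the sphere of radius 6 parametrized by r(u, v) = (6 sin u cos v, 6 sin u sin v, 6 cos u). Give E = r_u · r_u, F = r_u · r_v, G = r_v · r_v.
E = 36;  F = 0;  G = 36*sin(u)^2

Compute partials: r_u = (6*cos(u)*cos(v), 6*sin(v)*cos(u), -6*sin(u)), r_v = (-6*sin(u)*sin(v), 6*sin(u)*cos(v), 0). Then
  E = r_u · r_u = 36,
  F = r_u · r_v = 0,
  G = r_v · r_v = 36*sin(u)^2.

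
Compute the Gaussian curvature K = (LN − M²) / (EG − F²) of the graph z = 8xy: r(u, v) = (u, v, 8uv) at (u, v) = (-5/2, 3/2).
K = -64/297025

Coefficients of the first fundamental form: E = 64*v^2 + 1, F = 64*u*v, G = 64*u^2 + 1.
Coefficients of the second fundamental form: L = 0, M = 8/sqrt(64*u^2 + 64*v^2 + 1), N = 0.
Assemble K = (LN − M²)/(EG − F²) = -64/(4096*u^4 + 8192*u^2*v^2 + 128*u^2 + 4096*v^4 + 128*v^2 + 1). At (u, v) = (-5/2, 3/2): K = -64/297025.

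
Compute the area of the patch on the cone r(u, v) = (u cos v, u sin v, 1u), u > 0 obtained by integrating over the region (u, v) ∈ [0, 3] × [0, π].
Area = 9*sqrt(2)*pi/2

Area = ∫∫ √(EG − F²) du dv with √(EG − F²) = sqrt(2)*Abs(u). Integrating over [0, 3] × [0, π] gives 9*sqrt(2)*pi/2.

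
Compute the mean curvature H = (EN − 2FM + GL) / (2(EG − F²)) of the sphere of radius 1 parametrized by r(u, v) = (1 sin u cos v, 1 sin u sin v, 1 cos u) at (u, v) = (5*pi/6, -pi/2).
H = -1

With E = 1, F = 0, G = sin(u)^2, L = -sin(u)/Abs(sin(u)), M = 0, N = -sin(u)^3/Abs(sin(u)), assemble
  H = (EN − 2FM + GL) / (2(EG − F²)) = -sin(u)/Abs(sin(u)).
At (u, v) = (5*pi/6, -pi/2): H = -1.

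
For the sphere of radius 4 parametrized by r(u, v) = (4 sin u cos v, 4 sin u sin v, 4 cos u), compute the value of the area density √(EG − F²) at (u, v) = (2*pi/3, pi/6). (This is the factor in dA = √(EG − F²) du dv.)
√(EG − F²)|_{(2*pi/3, pi/6)} = 8*sqrt(3)

E = 16, F = 0, G = 16*sin(u)^2, so EG − F² = 256*sin(u)^2. Taking the positive square root: √(EG − F²) = 16*Abs(sin(u)). At (u, v) = (2*pi/3, pi/6): 8*sqrt(3).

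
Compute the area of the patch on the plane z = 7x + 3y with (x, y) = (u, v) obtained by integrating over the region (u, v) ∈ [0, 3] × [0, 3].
Area = 9*sqrt(59)

Area = ∫∫ √(EG − F²) du dv with √(EG − F²) = sqrt(59). Integrating over [0, 3] × [0, 3] gives 9*sqrt(59).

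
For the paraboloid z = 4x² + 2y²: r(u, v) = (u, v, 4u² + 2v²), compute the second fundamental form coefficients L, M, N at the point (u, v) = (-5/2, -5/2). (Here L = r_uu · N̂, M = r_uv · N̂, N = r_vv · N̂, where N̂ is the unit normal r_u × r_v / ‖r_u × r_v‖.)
L = 8*sqrt(501)/501;  M = 0;  N = 4*sqrt(501)/501

Compute the unit normal N̂(u, v) = (-8*u/sqrt(64*u^2 + 16*v^2 + 1), -4*v/sqrt(64*u^2 + 16*v^2 + 1), 1/sqrt(64*u^2 + 16*v^2 + 1)), and the second partials r_uu, r_uv, r_vv. Take dot products:
  L(u, v) = r_uu · N̂ = 8/sqrt(64*u^2 + 16*v^2 + 1),
  M(u, v) = r_uv · N̂ = 0,
  N(u, v) = r_vv · N̂ = 4/sqrt(64*u^2 + 16*v^2 + 1).
Evaluating at (u, v) = (-5/2, -5/2):
  L = 8*sqrt(501)/501, M = 0, N = 4*sqrt(501)/501.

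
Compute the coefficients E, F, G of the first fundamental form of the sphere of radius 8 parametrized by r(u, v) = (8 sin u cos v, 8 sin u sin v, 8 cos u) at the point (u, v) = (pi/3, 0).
E = 64;  F = 0;  G = 48

Partials: r_u = (8*cos(u)*cos(v), 8*sin(v)*cos(u), -8*sin(u)), r_v = (-8*sin(u)*sin(v), 8*sin(u)*cos(v), 0). As functions of (u, v):
  E = r_u · r_u = 64,
  F = r_u · r_v = 0,
  G = r_v · r_v = 64*sin(u)^2.
Evaluating at (u, v) = (pi/3, 0): E = 64, F = 0, G = 48.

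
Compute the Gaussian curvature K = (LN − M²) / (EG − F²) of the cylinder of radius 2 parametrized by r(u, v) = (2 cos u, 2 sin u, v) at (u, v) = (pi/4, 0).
K = 0

Coefficients of the first fundamental form: E = 4, F = 0, G = 1.
Coefficients of the second fundamental form: L = -2, M = 0, N = 0.
Assemble K = (LN − M²)/(EG − F²) = 0. At (u, v) = (pi/4, 0): K = 0.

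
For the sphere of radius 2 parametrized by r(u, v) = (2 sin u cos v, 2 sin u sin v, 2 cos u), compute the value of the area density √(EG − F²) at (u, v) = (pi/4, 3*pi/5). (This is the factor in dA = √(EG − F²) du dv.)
√(EG − F²)|_{(pi/4, 3*pi/5)} = 2*sqrt(2)

E = 4, F = 0, G = 4*sin(u)^2, so EG − F² = 16*sin(u)^2. Taking the positive square root: √(EG − F²) = 4*Abs(sin(u)). At (u, v) = (pi/4, 3*pi/5): 2*sqrt(2).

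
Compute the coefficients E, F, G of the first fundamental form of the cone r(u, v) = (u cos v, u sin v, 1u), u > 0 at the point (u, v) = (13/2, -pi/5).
E = 2;  F = 0;  G = 169/4

Partials: r_u = (cos(v), sin(v), 1), r_v = (-u*sin(v), u*cos(v), 0). As functions of (u, v):
  E = r_u · r_u = 2,
  F = r_u · r_v = 0,
  G = r_v · r_v = u^2.
Evaluating at (u, v) = (13/2, -pi/5): E = 2, F = 0, G = 169/4.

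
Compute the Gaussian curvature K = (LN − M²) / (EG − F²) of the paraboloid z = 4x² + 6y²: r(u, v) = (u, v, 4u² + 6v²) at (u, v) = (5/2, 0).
K = 96/160801

Coefficients of the first fundamental form: E = 64*u^2 + 1, F = 96*u*v, G = 144*v^2 + 1.
Coefficients of the second fundamental form: L = 8/sqrt(64*u^2 + 144*v^2 + 1), M = 0, N = 12/sqrt(64*u^2 + 144*v^2 + 1).
Assemble K = (LN − M²)/(EG − F²) = 96/(4096*u^4 + 18432*u^2*v^2 + 128*u^2 + 20736*v^4 + 288*v^2 + 1). At (u, v) = (5/2, 0): K = 96/160801.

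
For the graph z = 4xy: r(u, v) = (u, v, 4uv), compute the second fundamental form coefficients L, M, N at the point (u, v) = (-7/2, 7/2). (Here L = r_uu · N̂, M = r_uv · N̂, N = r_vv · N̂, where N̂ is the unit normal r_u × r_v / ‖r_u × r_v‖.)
L = 0;  M = 4*sqrt(393)/393;  N = 0

Compute the unit normal N̂(u, v) = (-4*v/sqrt(16*u^2 + 16*v^2 + 1), -4*u/sqrt(16*u^2 + 16*v^2 + 1), 1/sqrt(16*u^2 + 16*v^2 + 1)), and the second partials r_uu, r_uv, r_vv. Take dot products:
  L(u, v) = r_uu · N̂ = 0,
  M(u, v) = r_uv · N̂ = 4/sqrt(16*u^2 + 16*v^2 + 1),
  N(u, v) = r_vv · N̂ = 0.
Evaluating at (u, v) = (-7/2, 7/2):
  L = 0, M = 4*sqrt(393)/393, N = 0.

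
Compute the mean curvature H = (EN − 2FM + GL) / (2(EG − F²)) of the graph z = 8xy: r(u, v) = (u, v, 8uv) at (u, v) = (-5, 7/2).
H = 1792*sqrt(265)/379215

With E = 64*v^2 + 1, F = 64*u*v, G = 64*u^2 + 1, L = 0, M = 8/sqrt(64*u^2 + 64*v^2 + 1), N = 0, assemble
  H = (EN − 2FM + GL) / (2(EG − F²)) = -512*u*v/(64*u^2 + 64*v^2 + 1)^(3/2).
At (u, v) = (-5, 7/2): H = 1792*sqrt(265)/379215.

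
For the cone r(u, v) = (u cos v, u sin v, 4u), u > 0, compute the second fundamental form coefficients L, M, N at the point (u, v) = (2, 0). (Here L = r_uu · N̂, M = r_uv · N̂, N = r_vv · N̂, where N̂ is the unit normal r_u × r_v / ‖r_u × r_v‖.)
L = 0;  M = 0;  N = 8*sqrt(17)/17

Compute the unit normal N̂(u, v) = (-4*sqrt(17)*u*cos(v)/(17*Abs(u)), -4*sqrt(17)*u*sin(v)/(17*Abs(u)), sqrt(17)*u/(17*Abs(u))), and the second partials r_uu, r_uv, r_vv. Take dot products:
  L(u, v) = r_uu · N̂ = 0,
  M(u, v) = r_uv · N̂ = 0,
  N(u, v) = r_vv · N̂ = 4*sqrt(17)*u^2/(17*Abs(u)).
Evaluating at (u, v) = (2, 0):
  L = 0, M = 0, N = 8*sqrt(17)/17.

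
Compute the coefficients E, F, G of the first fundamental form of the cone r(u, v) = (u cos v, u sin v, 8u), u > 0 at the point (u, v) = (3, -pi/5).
E = 65;  F = 0;  G = 9

Partials: r_u = (cos(v), sin(v), 8), r_v = (-u*sin(v), u*cos(v), 0). As functions of (u, v):
  E = r_u · r_u = 65,
  F = r_u · r_v = 0,
  G = r_v · r_v = u^2.
Evaluating at (u, v) = (3, -pi/5): E = 65, F = 0, G = 9.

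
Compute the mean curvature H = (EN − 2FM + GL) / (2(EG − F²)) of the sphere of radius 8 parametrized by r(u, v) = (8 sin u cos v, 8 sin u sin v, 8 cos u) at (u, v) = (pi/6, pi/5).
H = -1/8

With E = 64, F = 0, G = 64*sin(u)^2, L = -8*sin(u)/Abs(sin(u)), M = 0, N = -8*sin(u)^3/Abs(sin(u)), assemble
  H = (EN − 2FM + GL) / (2(EG − F²)) = -sin(u)/(8*Abs(sin(u))).
At (u, v) = (pi/6, pi/5): H = -1/8.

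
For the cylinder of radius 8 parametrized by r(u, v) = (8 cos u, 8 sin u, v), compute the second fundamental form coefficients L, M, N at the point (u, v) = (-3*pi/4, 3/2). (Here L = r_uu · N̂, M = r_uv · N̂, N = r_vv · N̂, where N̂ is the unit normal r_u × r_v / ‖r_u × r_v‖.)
L = -8;  M = 0;  N = 0

Compute the unit normal N̂(u, v) = (cos(u), sin(u), 0), and the second partials r_uu, r_uv, r_vv. Take dot products:
  L(u, v) = r_uu · N̂ = -8,
  M(u, v) = r_uv · N̂ = 0,
  N(u, v) = r_vv · N̂ = 0.
Evaluating at (u, v) = (-3*pi/4, 3/2):
  L = -8, M = 0, N = 0.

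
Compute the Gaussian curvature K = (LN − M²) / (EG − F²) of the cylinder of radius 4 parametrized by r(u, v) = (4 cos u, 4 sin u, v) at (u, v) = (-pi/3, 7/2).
K = 0

Coefficients of the first fundamental form: E = 16, F = 0, G = 1.
Coefficients of the second fundamental form: L = -4, M = 0, N = 0.
Assemble K = (LN − M²)/(EG − F²) = 0. At (u, v) = (-pi/3, 7/2): K = 0.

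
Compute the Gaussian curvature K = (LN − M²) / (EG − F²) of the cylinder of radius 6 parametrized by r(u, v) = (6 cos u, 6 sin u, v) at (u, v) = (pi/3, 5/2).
K = 0

Coefficients of the first fundamental form: E = 36, F = 0, G = 1.
Coefficients of the second fundamental form: L = -6, M = 0, N = 0.
Assemble K = (LN − M²)/(EG − F²) = 0. At (u, v) = (pi/3, 5/2): K = 0.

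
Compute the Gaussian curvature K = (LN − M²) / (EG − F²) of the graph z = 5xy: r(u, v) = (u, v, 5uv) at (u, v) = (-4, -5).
K = -25/1052676

Coefficients of the first fundamental form: E = 25*v^2 + 1, F = 25*u*v, G = 25*u^2 + 1.
Coefficients of the second fundamental form: L = 0, M = 5/sqrt(25*u^2 + 25*v^2 + 1), N = 0.
Assemble K = (LN − M²)/(EG − F²) = -25/(625*u^4 + 1250*u^2*v^2 + 50*u^2 + 625*v^4 + 50*v^2 + 1). At (u, v) = (-4, -5): K = -25/1052676.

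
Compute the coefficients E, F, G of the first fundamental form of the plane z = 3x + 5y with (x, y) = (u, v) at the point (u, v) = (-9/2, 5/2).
E = 10;  F = 15;  G = 26

Partials: r_u = (1, 0, 3), r_v = (0, 1, 5). As functions of (u, v):
  E = r_u · r_u = 10,
  F = r_u · r_v = 15,
  G = r_v · r_v = 26.
Evaluating at (u, v) = (-9/2, 5/2): E = 10, F = 15, G = 26.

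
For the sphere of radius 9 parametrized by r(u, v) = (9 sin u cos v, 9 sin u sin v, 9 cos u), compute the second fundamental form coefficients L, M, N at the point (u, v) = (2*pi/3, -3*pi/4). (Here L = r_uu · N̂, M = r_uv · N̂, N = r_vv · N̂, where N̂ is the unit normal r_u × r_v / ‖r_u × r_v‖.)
L = -9;  M = 0;  N = -27/4

Compute the unit normal N̂(u, v) = (sin(u)^2*cos(v)/Abs(sin(u)), sin(u)^2*sin(v)/Abs(sin(u)), sin(2*u)/(2*Abs(sin(u)))), and the second partials r_uu, r_uv, r_vv. Take dot products:
  L(u, v) = r_uu · N̂ = -9*sin(u)/Abs(sin(u)),
  M(u, v) = r_uv · N̂ = 0,
  N(u, v) = r_vv · N̂ = -9*sin(u)^3/Abs(sin(u)).
Evaluating at (u, v) = (2*pi/3, -3*pi/4):
  L = -9, M = 0, N = -27/4.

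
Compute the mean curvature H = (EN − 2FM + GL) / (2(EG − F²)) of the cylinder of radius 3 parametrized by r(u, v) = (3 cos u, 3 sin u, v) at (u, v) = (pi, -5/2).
H = -1/6

With E = 9, F = 0, G = 1, L = -3, M = 0, N = 0, assemble
  H = (EN − 2FM + GL) / (2(EG − F²)) = -1/6.
At (u, v) = (pi, -5/2): H = -1/6.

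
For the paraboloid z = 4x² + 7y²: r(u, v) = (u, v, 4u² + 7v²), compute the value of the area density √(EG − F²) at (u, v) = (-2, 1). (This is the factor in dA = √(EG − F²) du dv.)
√(EG − F²)|_{(-2, 1)} = sqrt(453)

E = 64*u^2 + 1, F = 112*u*v, G = 196*v^2 + 1, so EG − F² = 64*u^2 + 196*v^2 + 1. Taking the positive square root: √(EG − F²) = sqrt(64*u^2 + 196*v^2 + 1). At (u, v) = (-2, 1): sqrt(453).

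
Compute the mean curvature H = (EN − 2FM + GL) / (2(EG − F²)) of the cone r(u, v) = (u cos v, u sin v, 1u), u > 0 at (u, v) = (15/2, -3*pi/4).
H = sqrt(2)/30

With E = 2, F = 0, G = u^2, L = 0, M = 0, N = sqrt(2)*u^2/(2*Abs(u)), assemble
  H = (EN − 2FM + GL) / (2(EG − F²)) = sqrt(2)/(4*Abs(u)).
At (u, v) = (15/2, -3*pi/4): H = sqrt(2)/30.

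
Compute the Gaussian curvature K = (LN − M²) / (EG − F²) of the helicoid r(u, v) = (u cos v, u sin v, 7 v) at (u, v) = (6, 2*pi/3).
K = -49/7225

Coefficients of the first fundamental form: E = 1, F = 0, G = u^2 + 49.
Coefficients of the second fundamental form: L = 0, M = -7/sqrt(u^2 + 49), N = 0.
Assemble K = (LN − M²)/(EG − F²) = -49/(u^2 + 49)^2. At (u, v) = (6, 2*pi/3): K = -49/7225.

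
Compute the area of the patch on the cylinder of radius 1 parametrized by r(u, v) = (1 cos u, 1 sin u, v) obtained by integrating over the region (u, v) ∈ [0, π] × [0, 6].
Area = 6*pi

Area = ∫∫ √(EG − F²) du dv with √(EG − F²) = 1. Integrating over [0, π] × [0, 6] gives 6*pi.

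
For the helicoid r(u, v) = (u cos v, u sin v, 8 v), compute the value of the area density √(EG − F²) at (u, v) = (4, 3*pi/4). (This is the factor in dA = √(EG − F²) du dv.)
√(EG − F²)|_{(4, 3*pi/4)} = 4*sqrt(5)

E = 1, F = 0, G = u^2 + 64, so EG − F² = u^2 + 64. Taking the positive square root: √(EG − F²) = sqrt(u^2 + 64). At (u, v) = (4, 3*pi/4): 4*sqrt(5).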